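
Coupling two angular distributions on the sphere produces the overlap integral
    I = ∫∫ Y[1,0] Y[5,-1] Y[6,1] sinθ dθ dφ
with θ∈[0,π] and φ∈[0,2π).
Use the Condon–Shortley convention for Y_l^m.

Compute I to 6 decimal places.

m-sum 0 ✓  L=12 even ✓  4≤6≤6 ✓
Π(2lᵢ+1) = 3×11×13 = 429
triangle coeff Δ(1,5,6) = 1/858
Σ_t [0,0]: t=0:+1/14400 = 1/14400
(3j)²=6/143 [(1 5 6; 0 0 0)], sign=+1
Σ_t [0,0]: t=0:+1/17280 = 1/17280
(3j)²=35/858 [(1 5 6; 0 -1 1)], sign=-1
⇒ 4πI² = 105/143
I = (-1)√(105/143/(4π)) = -0.24172507

-0.241725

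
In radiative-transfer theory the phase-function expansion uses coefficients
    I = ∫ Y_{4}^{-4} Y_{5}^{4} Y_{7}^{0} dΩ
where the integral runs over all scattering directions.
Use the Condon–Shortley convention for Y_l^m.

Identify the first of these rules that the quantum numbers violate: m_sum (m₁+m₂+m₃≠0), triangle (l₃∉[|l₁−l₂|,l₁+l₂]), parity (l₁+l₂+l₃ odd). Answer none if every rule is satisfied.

none

azimuthal sum: -4 + 4 + 0 = 0  ✓
1 ≤ 7 ≤ 9 (triangle on l)  ✓
L = 4 + 5 + 7 = 16 (even)  ✓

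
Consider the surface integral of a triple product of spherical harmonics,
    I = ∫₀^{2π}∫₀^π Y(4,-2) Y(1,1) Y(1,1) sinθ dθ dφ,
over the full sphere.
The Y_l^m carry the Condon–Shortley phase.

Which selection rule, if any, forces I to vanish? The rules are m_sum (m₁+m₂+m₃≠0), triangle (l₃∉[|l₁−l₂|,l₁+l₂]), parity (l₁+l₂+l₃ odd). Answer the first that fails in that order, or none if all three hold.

Σmᵢ = 0  ✓
l₃∈[|l₁−l₂|,l₁+l₂]=[3,5], have l₃=1  ✗
Σlᵢ = 6 ⇒ even

triangle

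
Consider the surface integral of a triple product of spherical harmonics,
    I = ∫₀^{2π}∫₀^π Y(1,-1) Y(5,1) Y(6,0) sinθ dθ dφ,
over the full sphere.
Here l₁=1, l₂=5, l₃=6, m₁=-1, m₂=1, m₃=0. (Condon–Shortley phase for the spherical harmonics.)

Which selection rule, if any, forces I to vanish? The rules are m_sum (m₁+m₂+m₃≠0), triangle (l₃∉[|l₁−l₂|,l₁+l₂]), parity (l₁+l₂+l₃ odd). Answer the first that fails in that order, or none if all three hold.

none

azimuthal sum: -1 + 1 + 0 = 0  ✓
4 ≤ 6 ≤ 6 (triangle on l)  ✓
L = 1 + 5 + 6 = 12 (even)  ✓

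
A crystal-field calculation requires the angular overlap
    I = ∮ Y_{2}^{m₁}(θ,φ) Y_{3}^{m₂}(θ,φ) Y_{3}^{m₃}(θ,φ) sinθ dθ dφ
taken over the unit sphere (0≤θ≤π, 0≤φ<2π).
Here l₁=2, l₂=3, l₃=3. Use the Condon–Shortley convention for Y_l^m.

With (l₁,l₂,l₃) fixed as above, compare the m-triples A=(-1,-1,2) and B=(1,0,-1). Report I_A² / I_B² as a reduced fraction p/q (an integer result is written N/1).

l's match ⇒ only the (l;m) 3-j factors differ between A and B.
A: triangle coeff Δ(2,3,3) = 1/3780; Σ_t [1,2]: t=1:−1/12 t=2:+1/48 = -1/16; (3j)²=1/28 [(2 3 3; -1 -1 2)], sign=+1
B: triangle coeff Δ(2,3,3) = 1/3780; Σ_t [0,1]: t=0:+1/12 t=1:−1/8 = -1/24; (3j)²=1/210 [(2 3 3; 1 0 -1)], sign=-1
I_A²/I_B² = (1/28)/(1/210) = 15/2

15/2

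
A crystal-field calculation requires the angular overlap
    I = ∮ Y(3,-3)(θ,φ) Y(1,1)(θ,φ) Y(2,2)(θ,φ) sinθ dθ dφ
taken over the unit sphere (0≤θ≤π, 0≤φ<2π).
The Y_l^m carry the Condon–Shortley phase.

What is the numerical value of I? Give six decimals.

Rules hold: Σm=0, L=6 even, 2≤2≤4.
N = 7·3·5 = 105
Δ = 2!·4!·0!/7! = 1/105
Racah Σ t=1..1: t=1:−1/4 = -1/4
⇒ 3j(3 1 2; 0 0 0)² = 3/35, sgn -1
Racah Σ t=2..2: t=2:+1/48 = 1/48
⇒ 3j(3 1 2; -3 1 2)² = 1/7, sgn +1
4πI² = N·(3j₀)²·(3jₘ)² = 9/7
I = -1·√(1.28571/4π) = -0.31986543

-0.319865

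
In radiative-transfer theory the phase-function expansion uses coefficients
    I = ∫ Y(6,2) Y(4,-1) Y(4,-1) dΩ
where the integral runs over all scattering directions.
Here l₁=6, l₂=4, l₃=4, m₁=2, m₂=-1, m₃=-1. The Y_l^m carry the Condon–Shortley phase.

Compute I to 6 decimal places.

m-sum 0 ✓  L=14 even ✓  2≤4≤10 ✓
Π(2lᵢ+1) = 13×9×9 = 1053
triangle coeff Δ(6,4,4) = 1/1261260
Σ_t [2,4]: t=2:+1/4608 t=3:−1/1296 t=4:+1/4608 = -7/20736
(3j)²=20/1287 [(6 4 4; 0 0 0)], sign=-1
Σ_t [1,3]: t=1:−1/8640 t=2:+1/2304 t=3:−1/8640 = 7/34560
(3j)²=7/429 [(6 4 4; 2 -1 -1)], sign=-1
⇒ 4πI² = 420/1573
I = (+1)√(420/1573/(4π)) = 0.14576570

0.145766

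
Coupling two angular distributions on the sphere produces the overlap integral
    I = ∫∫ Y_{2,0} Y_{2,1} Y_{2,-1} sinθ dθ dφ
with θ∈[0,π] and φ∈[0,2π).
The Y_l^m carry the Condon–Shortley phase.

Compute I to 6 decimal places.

Rules hold: Σm=0, L=6 even, 0≤2≤4.
N = 5·5·5 = 125
Δ = 2!·2!·2!/7! = 1/630
Racah Σ t=0..2: t=0:+1/8 t=1:−1/1 t=2:+1/8 = -3/4
⇒ 3j(2 2 2; 0 0 0)² = 2/35, sgn -1
Racah Σ t=1..2: t=1:−1/2 t=2:+1/4 = -1/4
⇒ 3j(2 2 2; 0 1 -1)² = 1/70, sgn +1
4πI² = N·(3j₀)²·(3jₘ)² = 5/49
I = -1·√(0.102041/4π) = -0.09011188

-0.090112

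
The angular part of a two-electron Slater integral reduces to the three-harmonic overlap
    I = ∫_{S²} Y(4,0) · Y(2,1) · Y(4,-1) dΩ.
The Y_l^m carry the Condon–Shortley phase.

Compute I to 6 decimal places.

m-sum 0 ✓  L=10 even ✓  2≤4≤6 ✓
Π(2lᵢ+1) = 9×5×9 = 405
triangle coeff Δ(4,2,4) = 1/13860
Σ_t [0,2]: t=0:+1/192 t=1:−1/36 t=2:+1/192 = -5/288
(3j)²=20/693 [(4 2 4; 0 0 0)], sign=-1
Σ_t [1,2]: t=1:−1/72 t=2:+1/96 = -1/288
(3j)²=1/462 [(4 2 4; 0 1 -1)], sign=+1
⇒ 4πI² = 150/5929
I = (-1)√(150/5929/(4π)) = -0.04486937

-0.044869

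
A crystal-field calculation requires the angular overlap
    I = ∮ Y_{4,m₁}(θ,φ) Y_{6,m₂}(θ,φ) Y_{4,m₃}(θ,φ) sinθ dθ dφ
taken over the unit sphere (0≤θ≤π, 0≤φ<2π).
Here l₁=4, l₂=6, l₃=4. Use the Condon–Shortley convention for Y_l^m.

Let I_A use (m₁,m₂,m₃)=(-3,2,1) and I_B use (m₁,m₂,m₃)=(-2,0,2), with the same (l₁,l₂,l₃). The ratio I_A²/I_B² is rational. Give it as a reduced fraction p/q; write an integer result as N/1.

Same 4,6,4: normalisation and zero-m 3j drop out of the ratio.
A: Δ: 6! 2! 6! / 15! → 1/1261260; sum: t=5:−1/8640 t=6:+1/34560 = -1/11520; 3j²(4 6 4; -3 2 1) = Δ·Π!·Σ² = 3/143  (sign +1)
B: Δ: 6! 2! 6! / 15! → 1/1261260; sum: t=4:+1/4608 t=5:−1/14400 t=6:+1/1036800 = 77/518400; 3j²(4 6 4; -2 0 2) = Δ·Π!·Σ² = 11/585  (sign +1)
I_A²/I_B² = (3/143)/(11/585) = 135/121

135/121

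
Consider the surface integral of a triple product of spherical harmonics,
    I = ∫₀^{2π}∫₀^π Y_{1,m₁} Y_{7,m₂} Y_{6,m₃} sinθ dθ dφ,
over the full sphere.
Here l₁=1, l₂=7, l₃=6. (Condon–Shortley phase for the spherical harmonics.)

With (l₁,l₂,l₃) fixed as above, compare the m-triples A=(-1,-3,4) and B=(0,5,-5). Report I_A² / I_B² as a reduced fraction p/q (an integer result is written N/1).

1/4

l's match ⇒ only the (l;m) 3-j factors differ between A and B.
A: triangle coeff Δ(1,7,6) = 1/1365; Σ_t [2,2]: t=2:+1/14515200 = 1/14515200; (3j)²=2/455 [(1 7 6; -1 -3 4)], sign=+1
B: triangle coeff Δ(1,7,6) = 1/1365; Σ_t [1,1]: t=1:−1/39916800 = -1/39916800; (3j)²=8/455 [(1 7 6; 0 5 -5)], sign=+1
I_A²/I_B² = (2/455)/(8/455) = 1/4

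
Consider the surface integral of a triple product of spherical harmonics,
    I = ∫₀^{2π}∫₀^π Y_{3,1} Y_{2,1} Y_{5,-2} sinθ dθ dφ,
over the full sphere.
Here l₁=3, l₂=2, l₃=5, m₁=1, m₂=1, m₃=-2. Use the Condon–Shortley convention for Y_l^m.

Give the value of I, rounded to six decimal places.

Checks pass: Σm=0; 10 even; l₃=5∈[1,5].
(2·3+1)(2·2+1)(2·5+1) = 385
Δ: 0! 6! 4! / 11! → 1/2310
sum: t=0:+1/144 = 1/144
3j²(3 2 5; 0 0 0) = Δ·Π!·Σ² = 10/231  (sign -1)
sum: t=0:+1/288 = 1/288
3j²(3 2 5; 1 1 -2) = Δ·Π!·Σ² = 1/22  (sign -1)
combine: 4πI² = 385·10/231·1/22 = 25/33
take √, sign +1: I = 0.24553200

0.245532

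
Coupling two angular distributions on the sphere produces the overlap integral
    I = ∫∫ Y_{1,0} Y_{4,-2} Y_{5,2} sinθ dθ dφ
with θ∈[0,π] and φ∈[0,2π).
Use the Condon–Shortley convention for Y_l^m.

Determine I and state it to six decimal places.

0.225034

m-sum 0 ✓  L=10 even ✓  3≤5≤5 ✓
Π(2lᵢ+1) = 3×9×11 = 297
triangle coeff Δ(1,4,5) = 1/495
Σ_t [0,0]: t=0:+1/576 = 1/576
(3j)²=5/99 [(1 4 5; 0 0 0)], sign=-1
Σ_t [0,0]: t=0:+1/1440 = 1/1440
(3j)²=7/165 [(1 4 5; 0 -2 2)], sign=-1
⇒ 4πI² = 7/11
I = (+1)√(7/11/(4π)) = 0.22503380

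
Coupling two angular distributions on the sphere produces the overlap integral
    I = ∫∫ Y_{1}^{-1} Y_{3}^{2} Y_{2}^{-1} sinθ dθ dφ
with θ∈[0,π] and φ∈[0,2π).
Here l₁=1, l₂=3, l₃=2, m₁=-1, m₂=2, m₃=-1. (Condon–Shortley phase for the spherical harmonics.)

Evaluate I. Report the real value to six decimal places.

Rules hold: Σm=0, L=6 even, 2≤2≤4.
N = 3·7·5 = 105
Δ = 2!·0!·4!/7! = 1/105
Racah Σ t=1..1: t=1:−1/4 = -1/4
⇒ 3j(1 3 2; 0 0 0)² = 3/35, sgn -1
Racah Σ t=2..2: t=2:+1/12 = 1/12
⇒ 3j(1 3 2; -1 2 -1)² = 2/21, sgn -1
4πI² = N·(3j₀)²·(3jₘ)² = 6/7
I = +1·√(0.857143/4π) = 0.26116903

0.261169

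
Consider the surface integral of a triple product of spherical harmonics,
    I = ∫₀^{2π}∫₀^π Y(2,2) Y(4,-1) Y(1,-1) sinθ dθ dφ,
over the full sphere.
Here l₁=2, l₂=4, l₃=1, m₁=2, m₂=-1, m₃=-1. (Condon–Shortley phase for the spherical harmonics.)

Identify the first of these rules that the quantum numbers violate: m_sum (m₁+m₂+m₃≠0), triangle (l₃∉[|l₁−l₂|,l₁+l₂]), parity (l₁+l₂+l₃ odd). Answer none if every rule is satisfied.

azimuthal sum: 2 − 1 − 1 = 0  ✓
2 ≤ 1 ≤ 6 (triangle on l)  ✗
L = 2 + 4 + 1 = 7 (odd)

triangle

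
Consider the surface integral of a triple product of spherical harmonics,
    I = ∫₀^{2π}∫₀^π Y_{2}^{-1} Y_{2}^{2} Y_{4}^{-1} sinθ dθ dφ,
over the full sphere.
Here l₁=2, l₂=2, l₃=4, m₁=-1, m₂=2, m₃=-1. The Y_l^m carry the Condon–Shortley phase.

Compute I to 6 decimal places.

Checks pass: Σm=0; 8 even; l₃=4∈[0,4].
(2·2+1)(2·2+1)(2·4+1) = 225
Δ: 0! 4! 4! / 9! → 1/630
sum: t=0:+1/16 = 1/16
3j²(2 2 4; 0 0 0) = Δ·Π!·Σ² = 2/35  (sign +1)
sum: t=0:+1/144 = 1/144
3j²(2 2 4; -1 2 -1) = Δ·Π!·Σ² = 1/126  (sign -1)
combine: 4πI² = 225·2/35·1/126 = 5/49
take √, sign -1: I = -0.09011188

-0.090112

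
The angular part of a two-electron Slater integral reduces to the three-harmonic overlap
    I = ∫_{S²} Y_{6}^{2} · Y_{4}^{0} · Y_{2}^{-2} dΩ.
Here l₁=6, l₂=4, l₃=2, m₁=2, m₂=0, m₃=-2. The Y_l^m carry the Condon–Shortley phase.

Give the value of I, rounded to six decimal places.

m-sum 0 ✓  L=12 even ✓  2≤2≤10 ✓
Π(2lᵢ+1) = 13×9×5 = 585
triangle coeff Δ(6,4,2) = 1/6435
Σ_t [4,4]: t=4:+1/2304 = 1/2304
(3j)²=5/143 [(6 4 2; 0 0 0)], sign=+1
Σ_t [4,4]: t=4:+1/13824 = 1/13824
(3j)²=14/1287 [(6 4 2; 2 0 -2)], sign=+1
⇒ 4πI² = 350/1573
I = (+1)√(350/1573/(4π)) = 0.13306527

0.133065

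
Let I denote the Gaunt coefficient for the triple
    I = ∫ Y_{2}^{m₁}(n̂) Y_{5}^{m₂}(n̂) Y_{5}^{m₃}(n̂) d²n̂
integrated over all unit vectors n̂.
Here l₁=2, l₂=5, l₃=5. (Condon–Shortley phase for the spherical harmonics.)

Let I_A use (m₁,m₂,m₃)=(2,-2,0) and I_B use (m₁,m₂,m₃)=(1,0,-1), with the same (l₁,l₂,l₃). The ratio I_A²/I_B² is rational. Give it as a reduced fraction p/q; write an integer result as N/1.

Same 2,5,5: normalisation and zero-m 3j drop out of the ratio.
A: Δ: 2! 2! 8! / 13! → 1/38610; sum: t=0:+1/2880 = 1/2880; 3j²(2 5 5; 2 -2 0) = Δ·Π!·Σ² = 14/429  (sign -1)
B: Δ: 2! 2! 8! / 13! → 1/38610; sum: t=0:+1/1440 t=1:−1/1152 = -1/5760; 3j²(2 5 5; 1 0 -1) = Δ·Π!·Σ² = 1/858  (sign -1)
I_A²/I_B² = (14/429)/(1/858) = 28/1

28/1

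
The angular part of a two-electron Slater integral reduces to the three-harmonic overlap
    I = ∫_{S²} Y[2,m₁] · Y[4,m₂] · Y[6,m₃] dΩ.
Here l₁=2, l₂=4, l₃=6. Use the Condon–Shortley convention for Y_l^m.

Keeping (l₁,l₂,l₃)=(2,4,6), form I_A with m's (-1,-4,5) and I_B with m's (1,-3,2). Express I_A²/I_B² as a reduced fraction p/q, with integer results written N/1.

165/32

Same 2,4,6: normalisation and zero-m 3j drop out of the ratio.
A: Δ: 0! 4! 8! / 13! → 1/6435; sum: t=0:+1/241920 = 1/241920; 3j²(2 4 6; -1 -4 5) = Δ·Π!·Σ² = 1/39  (sign -1)
B: Δ: 0! 4! 8! / 13! → 1/6435; sum: t=0:+1/30240 = 1/30240; 3j²(2 4 6; 1 -3 2) = Δ·Π!·Σ² = 32/6435  (sign +1)
I_A²/I_B² = (1/39)/(32/6435) = 165/32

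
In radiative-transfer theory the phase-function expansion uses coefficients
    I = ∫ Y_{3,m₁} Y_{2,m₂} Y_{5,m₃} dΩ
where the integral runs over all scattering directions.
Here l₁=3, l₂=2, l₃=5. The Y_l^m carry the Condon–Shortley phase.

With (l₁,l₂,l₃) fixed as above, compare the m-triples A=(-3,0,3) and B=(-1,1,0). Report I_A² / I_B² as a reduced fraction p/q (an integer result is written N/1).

14/25

Same 3,2,5: normalisation and zero-m 3j drop out of the ratio.
A: Δ: 0! 6! 4! / 11! → 1/2310; sum: t=0:+1/2880 = 1/2880; 3j²(3 2 5; -3 0 3) = Δ·Π!·Σ² = 2/165  (sign +1)
B: Δ: 0! 6! 4! / 11! → 1/2310; sum: t=0:+1/288 = 1/288; 3j²(3 2 5; -1 1 0) = Δ·Π!·Σ² = 5/231  (sign -1)
I_A²/I_B² = (2/165)/(5/231) = 14/25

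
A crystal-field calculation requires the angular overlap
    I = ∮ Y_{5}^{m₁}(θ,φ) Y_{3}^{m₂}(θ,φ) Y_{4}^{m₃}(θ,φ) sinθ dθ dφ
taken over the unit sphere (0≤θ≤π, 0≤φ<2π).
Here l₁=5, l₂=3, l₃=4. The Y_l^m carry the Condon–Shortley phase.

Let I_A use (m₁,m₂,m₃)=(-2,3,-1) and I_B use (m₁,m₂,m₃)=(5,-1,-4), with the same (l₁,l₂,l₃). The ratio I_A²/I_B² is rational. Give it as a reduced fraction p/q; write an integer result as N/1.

25/28

Shared (l₁,l₂,l₃)=(5,3,4): N and (l;000)² cancel in I_A²/I_B².
A: Δ = 4!·6!·2!/13! = 1/180180; Racah Σ t=4..4: t=4:+1/1728 = 1/1728; ⇒ 3j(5 3 4; -2 3 -1)² = 25/858, sgn -1
B: Δ = 4!·6!·2!/13! = 1/180180; Racah Σ t=0..0: t=0:+1/34560 = 1/34560; ⇒ 3j(5 3 4; 5 -1 -4)² = 14/429, sgn +1
I_A²/I_B² = (25/858)/(14/429) = 25/28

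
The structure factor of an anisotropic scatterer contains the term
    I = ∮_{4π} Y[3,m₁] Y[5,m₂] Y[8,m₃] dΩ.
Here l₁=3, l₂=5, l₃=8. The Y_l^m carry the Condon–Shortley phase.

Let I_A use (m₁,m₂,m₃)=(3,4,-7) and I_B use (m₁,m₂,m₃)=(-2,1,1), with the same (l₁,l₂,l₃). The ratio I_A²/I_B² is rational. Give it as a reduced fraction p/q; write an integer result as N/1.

715/126

Same 3,5,8: normalisation and zero-m 3j drop out of the ratio.
A: Δ: 0! 6! 10! / 17! → 1/136136; sum: t=0:+1/261273600 = 1/261273600; 3j²(3 5 8; 3 4 -7) = Δ·Π!·Σ² = 5/136  (sign -1)
B: Δ: 0! 6! 10! / 17! → 1/136136; sum: t=0:+1/2073600 = 1/2073600; 3j²(3 5 8; -2 1 1) = Δ·Π!·Σ² = 63/9724  (sign -1)
I_A²/I_B² = (5/136)/(63/9724) = 715/126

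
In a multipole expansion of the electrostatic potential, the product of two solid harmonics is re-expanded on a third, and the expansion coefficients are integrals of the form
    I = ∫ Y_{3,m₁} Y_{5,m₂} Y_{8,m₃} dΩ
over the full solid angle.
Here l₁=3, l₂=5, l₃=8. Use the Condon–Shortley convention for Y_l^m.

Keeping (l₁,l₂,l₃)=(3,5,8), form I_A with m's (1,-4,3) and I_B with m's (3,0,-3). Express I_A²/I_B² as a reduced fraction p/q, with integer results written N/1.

25/42

Shared (l₁,l₂,l₃)=(3,5,8): N and (l;000)² cancel in I_A²/I_B².
A: Δ = 0!·6!·10!/17! = 1/136136; Racah Σ t=0..0: t=0:+1/17418240 = 1/17418240; ⇒ 3j(3 5 8; 1 -4 3)² = 25/12376, sgn -1
B: Δ = 0!·6!·10!/17! = 1/136136; Racah Σ t=0..0: t=0:+1/10368000 = 1/10368000; ⇒ 3j(3 5 8; 3 0 -3)² = 3/884, sgn -1
I_A²/I_B² = (25/12376)/(3/884) = 25/42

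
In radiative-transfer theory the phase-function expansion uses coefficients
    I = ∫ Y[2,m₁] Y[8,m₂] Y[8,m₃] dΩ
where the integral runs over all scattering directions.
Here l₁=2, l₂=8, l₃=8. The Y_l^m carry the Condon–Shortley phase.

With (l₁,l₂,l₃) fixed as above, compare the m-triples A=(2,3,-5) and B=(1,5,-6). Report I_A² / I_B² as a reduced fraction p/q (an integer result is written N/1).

520/847

Shared (l₁,l₂,l₃)=(2,8,8): N and (l;000)² cancel in I_A²/I_B².
A: Δ = 2!·2!·14!/19! = 1/348840; Racah Σ t=0..0: t=0:+1/958003200 = 1/958003200; ⇒ 3j(2 8 8; 2 3 -5)² = 13/969, sgn -1
B: Δ = 2!·2!·14!/19! = 1/348840; Racah Σ t=0..1: t=0:+1/12454041600 t=1:−1/1916006400 = -1/2264371200; ⇒ 3j(2 8 8; 1 5 -6)² = 847/38760, sgn -1
I_A²/I_B² = (13/969)/(847/38760) = 520/847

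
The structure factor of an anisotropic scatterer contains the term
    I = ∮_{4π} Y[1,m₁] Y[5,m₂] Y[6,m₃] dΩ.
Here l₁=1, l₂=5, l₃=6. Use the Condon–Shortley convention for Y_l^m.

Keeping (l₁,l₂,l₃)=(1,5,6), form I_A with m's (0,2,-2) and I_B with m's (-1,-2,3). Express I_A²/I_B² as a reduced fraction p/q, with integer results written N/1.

8/9

Shared (l₁,l₂,l₃)=(1,5,6): N and (l;000)² cancel in I_A²/I_B².
A: Δ = 0!·2!·10!/13! = 1/858; Racah Σ t=0..0: t=0:+1/30240 = 1/30240; ⇒ 3j(1 5 6; 0 2 -2)² = 16/429, sgn +1
B: Δ = 0!·2!·10!/13! = 1/858; Racah Σ t=0..0: t=0:+1/60480 = 1/60480; ⇒ 3j(1 5 6; -1 -2 3)² = 6/143, sgn -1
I_A²/I_B² = (16/429)/(6/143) = 8/9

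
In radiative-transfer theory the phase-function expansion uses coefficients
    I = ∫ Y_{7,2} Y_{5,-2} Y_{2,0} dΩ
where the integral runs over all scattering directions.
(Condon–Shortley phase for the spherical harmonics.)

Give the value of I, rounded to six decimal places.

Checks pass: Σm=0; 14 even; l₃=2∈[2,12].
(2·7+1)(2·5+1)(2·2+1) = 825
Δ: 10! 4! 0! / 15! → 1/15015
sum: t=5:−1/57600 = -1/57600
3j²(7 5 2; 0 0 0) = Δ·Π!·Σ² = 21/715  (sign -1)
sum: t=3:−1/120960 = -1/120960
3j²(7 5 2; 2 -2 0) = Δ·Π!·Σ² = 24/1001  (sign -1)
combine: 4πI² = 825·21/715·24/1001 = 1080/1859
take √, sign +1: I = 0.21501425

0.215014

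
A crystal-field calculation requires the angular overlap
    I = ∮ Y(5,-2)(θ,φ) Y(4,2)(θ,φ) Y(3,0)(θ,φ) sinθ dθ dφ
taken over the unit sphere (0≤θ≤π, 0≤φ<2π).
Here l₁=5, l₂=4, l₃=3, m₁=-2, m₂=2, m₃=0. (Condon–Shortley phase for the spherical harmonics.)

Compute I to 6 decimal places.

0.022664

Rules hold: Σm=0, L=12 even, 1≤3≤9.
N = 11·9·7 = 693
Δ = 6!·4!·2!/13! = 1/180180
Racah Σ t=2..4: t=2:+1/576 t=3:−1/144 t=4:+1/576 = -1/288
⇒ 3j(5 4 3; 0 0 0)² = 20/1001, sgn +1
Racah Σ t=4..6: t=4:+1/576 t=5:−1/480 t=6:+1/8640 = -1/4320
⇒ 3j(5 4 3; -2 2 0)² = 1/2145, sgn +1
4πI² = N·(3j₀)²·(3jₘ)² = 12/1859
I = +1·√(0.00645508/4π) = 0.02266449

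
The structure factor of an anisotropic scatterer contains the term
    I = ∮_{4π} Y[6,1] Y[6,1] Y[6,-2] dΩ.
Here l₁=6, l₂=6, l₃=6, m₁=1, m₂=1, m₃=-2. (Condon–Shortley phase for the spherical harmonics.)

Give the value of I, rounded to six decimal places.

0.117335

Checks pass: Σm=0; 18 even; l₃=6∈[0,12].
(2·6+1)(2·6+1)(2·6+1) = 2197
Δ: 6! 6! 6! / 19! → 1/325909584
sum: t=0:+1/373248000 t=1:−1/1728000 t=2:+1/110592 t=3:−1/46656 t=4:+1/110592 t=5:−1/1728000 t=6:+1/373248000 = -7/1555200
3j²(6 6 6; 0 0 0) = Δ·Π!·Σ² = 400/46189  (sign -1)
sum: t=1:−1/4147200 t=2:+1/207360 t=3:−1/82944 t=4:+1/207360 t=5:−1/4147200 = -1/345600
3j²(6 6 6; 1 1 -2) = Δ·Π!·Σ² = 420/46189  (sign -1)
combine: 4πI² = 2197·400/46189·420/46189 = 2184000/12623809
take √, sign +1: I = 0.11733462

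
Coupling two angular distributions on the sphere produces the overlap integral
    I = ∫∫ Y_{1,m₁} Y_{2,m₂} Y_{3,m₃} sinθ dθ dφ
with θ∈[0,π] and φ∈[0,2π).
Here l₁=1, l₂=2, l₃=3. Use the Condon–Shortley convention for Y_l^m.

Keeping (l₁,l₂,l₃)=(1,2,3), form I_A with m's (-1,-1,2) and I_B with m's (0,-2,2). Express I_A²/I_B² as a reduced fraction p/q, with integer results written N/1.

l's match ⇒ only the (l;m) 3-j factors differ between A and B.
A: triangle coeff Δ(1,2,3) = 1/105; Σ_t [0,0]: t=0:+1/12 = 1/12; (3j)²=2/21 [(1 2 3; -1 -1 2)], sign=-1
B: triangle coeff Δ(1,2,3) = 1/105; Σ_t [0,0]: t=0:+1/24 = 1/24; (3j)²=1/21 [(1 2 3; 0 -2 2)], sign=-1
I_A²/I_B² = (2/21)/(1/21) = 2/1

2/1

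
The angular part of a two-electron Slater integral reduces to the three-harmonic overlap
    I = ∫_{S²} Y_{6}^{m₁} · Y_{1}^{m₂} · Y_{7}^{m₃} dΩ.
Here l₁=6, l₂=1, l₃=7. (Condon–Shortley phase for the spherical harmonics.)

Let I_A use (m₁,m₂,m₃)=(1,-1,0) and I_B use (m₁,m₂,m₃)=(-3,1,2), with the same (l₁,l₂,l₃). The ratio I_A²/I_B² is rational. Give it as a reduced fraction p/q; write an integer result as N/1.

21/10

Shared (l₁,l₂,l₃)=(6,1,7): N and (l;000)² cancel in I_A²/I_B².
A: Δ = 0!·12!·2!/15! = 1/1365; Racah Σ t=0..0: t=0:+1/1209600 = 1/1209600; ⇒ 3j(6 1 7; 1 -1 0)² = 1/65, sgn -1
B: Δ = 0!·12!·2!/15! = 1/1365; Racah Σ t=0..0: t=0:+1/4354560 = 1/4354560; ⇒ 3j(6 1 7; -3 1 2)² = 2/273, sgn -1
I_A²/I_B² = (1/65)/(2/273) = 21/10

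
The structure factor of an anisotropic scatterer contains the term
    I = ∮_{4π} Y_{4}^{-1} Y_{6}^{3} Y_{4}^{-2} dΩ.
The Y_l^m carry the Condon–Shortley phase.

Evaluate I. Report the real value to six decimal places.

-0.103072

m-sum 0 ✓  L=14 even ✓  2≤4≤10 ✓
Π(2lᵢ+1) = 9×13×9 = 1053
triangle coeff Δ(4,6,4) = 1/1261260
Σ_t [2,4]: t=2:+1/4608 t=3:−1/1296 t=4:+1/4608 = -7/20736
(3j)²=20/1287 [(4 6 4; 0 0 0)], sign=-1
Σ_t [3,5]: t=3:−1/51840 t=4:+1/5760 t=5:−1/11520 = 7/103680
(3j)²=7/858 [(4 6 4; -1 3 -2)], sign=+1
⇒ 4πI² = 210/1573
I = (-1)√(210/1573/(4π)) = -0.10307192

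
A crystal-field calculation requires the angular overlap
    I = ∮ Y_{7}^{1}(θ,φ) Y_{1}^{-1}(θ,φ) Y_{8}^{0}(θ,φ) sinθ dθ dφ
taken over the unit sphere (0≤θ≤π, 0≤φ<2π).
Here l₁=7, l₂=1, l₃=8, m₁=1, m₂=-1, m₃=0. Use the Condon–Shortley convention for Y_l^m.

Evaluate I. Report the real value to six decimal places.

0.161907

Checks pass: Σm=0; 16 even; l₃=8∈[6,8].
(2·7+1)(2·1+1)(2·8+1) = 765
Δ: 0! 14! 2! / 17! → 1/2040
sum: t=0:+1/25401600 = 1/25401600
3j²(7 1 8; 0 0 0) = Δ·Π!·Σ² = 8/255  (sign +1)
sum: t=0:+1/58060800 = 1/58060800
3j²(7 1 8; 1 -1 0) = Δ·Π!·Σ² = 7/510  (sign +1)
combine: 4πI² = 765·8/255·7/510 = 28/85
take √, sign +1: I = 0.16190663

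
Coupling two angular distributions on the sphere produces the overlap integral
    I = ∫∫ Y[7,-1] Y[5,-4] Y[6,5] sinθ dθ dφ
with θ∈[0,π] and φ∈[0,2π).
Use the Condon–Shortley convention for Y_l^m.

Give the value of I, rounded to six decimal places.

-0.122102

m-sum 0 ✓  L=18 even ✓  2≤6≤12 ✓
Π(2lᵢ+1) = 15×11×13 = 2145
triangle coeff Δ(7,5,6) = 1/174594420
Σ_t [1,5]: t=1:−1/4147200 t=2:+1/207360 t=3:−1/82944 t=4:+1/207360 t=5:−1/4147200 = -1/345600
(3j)²=420/46189 [(7 5 6; 0 0 0)], sign=-1
Σ_t [0,1]: t=0:+1/174182400 t=1:−1/14515200 = -11/174182400
(3j)²=121/12597 [(7 5 6; -1 -4 5)], sign=+1
⇒ 4πI² = 254100/1356277
I = (-1)√(254100/1356277/(4π)) = -0.12210212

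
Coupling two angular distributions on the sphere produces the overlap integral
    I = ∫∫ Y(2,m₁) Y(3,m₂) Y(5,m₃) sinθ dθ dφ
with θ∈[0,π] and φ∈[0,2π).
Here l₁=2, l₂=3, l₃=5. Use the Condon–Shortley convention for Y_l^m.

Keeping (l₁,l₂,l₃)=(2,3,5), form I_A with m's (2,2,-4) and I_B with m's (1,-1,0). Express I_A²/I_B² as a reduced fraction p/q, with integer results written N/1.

63/25

Shared (l₁,l₂,l₃)=(2,3,5): N and (l;000)² cancel in I_A²/I_B².
A: Δ = 0!·4!·6!/11! = 1/2310; Racah Σ t=0..0: t=0:+1/2880 = 1/2880; ⇒ 3j(2 3 5; 2 2 -4)² = 3/55, sgn -1
B: Δ = 0!·4!·6!/11! = 1/2310; Racah Σ t=0..0: t=0:+1/288 = 1/288; ⇒ 3j(2 3 5; 1 -1 0)² = 5/231, sgn -1
I_A²/I_B² = (3/55)/(5/231) = 63/25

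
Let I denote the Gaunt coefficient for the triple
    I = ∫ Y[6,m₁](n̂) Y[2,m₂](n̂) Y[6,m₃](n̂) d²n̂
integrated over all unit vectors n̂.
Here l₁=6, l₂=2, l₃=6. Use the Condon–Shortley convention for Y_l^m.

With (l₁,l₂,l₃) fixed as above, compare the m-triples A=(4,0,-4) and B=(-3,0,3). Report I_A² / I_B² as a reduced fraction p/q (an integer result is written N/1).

Shared (l₁,l₂,l₃)=(6,2,6): N and (l;000)² cancel in I_A²/I_B².
A: Δ = 2!·10!·2!/15! = 1/90090; Racah Σ t=0..2: t=0:+1/322560 t=1:−1/362880 t=2:+1/14515200 = 1/2419200; ⇒ 3j(6 2 6; 4 0 -4)² = 2/5005, sgn +1
B: Δ = 2!·10!·2!/15! = 1/90090; Racah Σ t=0..2: t=0:+1/1451520 t=1:−1/80640 t=2:+1/120960 = -1/290304; ⇒ 3j(6 2 6; -3 0 3)² = 5/2002, sgn +1
I_A²/I_B² = (2/5005)/(5/2002) = 4/25

4/25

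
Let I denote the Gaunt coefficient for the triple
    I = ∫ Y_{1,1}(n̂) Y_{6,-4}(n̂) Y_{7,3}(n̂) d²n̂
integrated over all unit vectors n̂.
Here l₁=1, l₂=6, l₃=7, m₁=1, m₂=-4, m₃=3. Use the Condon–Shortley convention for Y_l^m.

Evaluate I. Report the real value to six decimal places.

-0.085707

m-sum 0 ✓  L=14 even ✓  5≤7≤7 ✓
Π(2lᵢ+1) = 3×13×15 = 585
triangle coeff Δ(1,6,7) = 1/1365
Σ_t [0,0]: t=0:+1/518400 = 1/518400
(3j)²=7/195 [(1 6 7; 0 0 0)], sign=-1
Σ_t [0,0]: t=0:+1/14515200 = 1/14515200
(3j)²=2/455 [(1 6 7; 1 -4 3)], sign=+1
⇒ 4πI² = 6/65
I = (-1)√(6/65/(4π)) = -0.08570655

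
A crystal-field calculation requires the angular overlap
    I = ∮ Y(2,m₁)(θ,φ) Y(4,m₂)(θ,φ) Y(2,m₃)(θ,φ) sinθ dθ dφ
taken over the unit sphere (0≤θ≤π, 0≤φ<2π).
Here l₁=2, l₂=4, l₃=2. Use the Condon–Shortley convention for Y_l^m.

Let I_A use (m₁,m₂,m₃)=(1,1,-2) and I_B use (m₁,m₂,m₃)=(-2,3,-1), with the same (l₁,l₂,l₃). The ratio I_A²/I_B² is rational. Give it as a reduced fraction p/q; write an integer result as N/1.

1/7

l's match ⇒ only the (l;m) 3-j factors differ between A and B.
A: triangle coeff Δ(2,4,2) = 1/630; Σ_t [1,1]: t=1:−1/144 = -1/144; (3j)²=1/126 [(2 4 2; 1 1 -2)], sign=-1
B: triangle coeff Δ(2,4,2) = 1/630; Σ_t [4,4]: t=4:+1/144 = 1/144; (3j)²=1/18 [(2 4 2; -2 3 -1)], sign=-1
I_A²/I_B² = (1/126)/(1/18) = 1/7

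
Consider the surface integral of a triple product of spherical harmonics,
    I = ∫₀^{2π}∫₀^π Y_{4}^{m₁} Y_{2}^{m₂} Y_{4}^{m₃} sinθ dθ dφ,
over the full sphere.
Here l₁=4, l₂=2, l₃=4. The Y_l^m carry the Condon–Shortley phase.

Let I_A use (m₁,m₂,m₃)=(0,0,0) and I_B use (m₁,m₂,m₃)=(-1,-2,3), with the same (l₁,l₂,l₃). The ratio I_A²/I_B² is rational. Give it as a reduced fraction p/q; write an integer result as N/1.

200/189

Shared (l₁,l₂,l₃)=(4,2,4): N and (l;000)² cancel in I_A²/I_B².
A: Δ = 2!·6!·2!/11! = 1/13860; Racah Σ t=0..2: t=0:+1/192 t=1:−1/36 t=2:+1/192 = -5/288; ⇒ 3j(4 2 4; 0 0 0)² = 20/693, sgn -1
B: Δ = 2!·6!·2!/11! = 1/13860; Racah Σ t=0..0: t=0:+1/480 = 1/480; ⇒ 3j(4 2 4; -1 -2 3)² = 3/110, sgn -1
I_A²/I_B² = (20/693)/(3/110) = 200/189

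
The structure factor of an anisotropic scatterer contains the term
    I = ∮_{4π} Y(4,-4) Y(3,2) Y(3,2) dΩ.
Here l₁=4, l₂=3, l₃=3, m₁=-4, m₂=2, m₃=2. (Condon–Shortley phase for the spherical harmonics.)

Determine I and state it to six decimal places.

0.214561

m-sum 0 ✓  L=10 even ✓  1≤3≤7 ✓
Π(2lᵢ+1) = 9×7×7 = 441
triangle coeff Δ(4,3,3) = 1/34650
Σ_t [1,3]: t=1:−1/72 t=2:+1/16 t=3:−1/72 = 5/144
(3j)²=2/77 [(4 3 3; 0 0 0)], sign=-1
Σ_t [4,4]: t=4:+1/576 = 1/576
(3j)²=5/99 [(4 3 3; -4 2 2)], sign=-1
⇒ 4πI² = 70/121
I = (+1)√(70/121/(4π)) = 0.21456131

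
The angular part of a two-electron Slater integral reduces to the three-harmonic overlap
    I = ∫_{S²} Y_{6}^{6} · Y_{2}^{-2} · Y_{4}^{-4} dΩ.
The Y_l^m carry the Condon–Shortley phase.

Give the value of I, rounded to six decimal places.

0.353849

m-sum 0 ✓  L=12 even ✓  4≤4≤8 ✓
Π(2lᵢ+1) = 13×5×9 = 585
triangle coeff Δ(6,2,4) = 1/6435
Σ_t [2,2]: t=2:+1/2304 = 1/2304
(3j)²=5/143 [(6 2 4; 0 0 0)], sign=+1
Σ_t [0,0]: t=0:+1/967680 = 1/967680
(3j)²=1/13 [(6 2 4; 6 -2 -4)], sign=+1
⇒ 4πI² = 225/143
I = (+1)√(225/143/(4π)) = 0.35384927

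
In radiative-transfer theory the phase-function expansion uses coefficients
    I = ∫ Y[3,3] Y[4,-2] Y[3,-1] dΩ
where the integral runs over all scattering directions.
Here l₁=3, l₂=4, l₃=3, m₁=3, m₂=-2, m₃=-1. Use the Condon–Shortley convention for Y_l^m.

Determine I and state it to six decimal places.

m-sum 0 ✓  L=10 even ✓  1≤3≤7 ✓
Π(2lᵢ+1) = 7×9×7 = 441
triangle coeff Δ(3,4,3) = 1/34650
Σ_t [1,3]: t=1:−1/72 t=2:+1/16 t=3:−1/72 = 5/144
(3j)²=2/77 [(3 4 3; 0 0 0)], sign=-1
Σ_t [0,0]: t=0:+1/192 = 1/192
(3j)²=3/77 [(3 4 3; 3 -2 -1)], sign=+1
⇒ 4πI² = 54/121
I = (-1)√(54/121/(4π)) = -0.18845135

-0.188451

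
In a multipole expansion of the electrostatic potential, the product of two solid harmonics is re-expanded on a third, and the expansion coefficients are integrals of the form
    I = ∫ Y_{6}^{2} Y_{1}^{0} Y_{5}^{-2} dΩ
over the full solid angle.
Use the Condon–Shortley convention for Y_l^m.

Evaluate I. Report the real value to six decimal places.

Rules hold: Σm=0, L=12 even, 5≤5≤7.
N = 13·3·11 = 429
Δ = 2!·10!·0!/13! = 1/858
Racah Σ t=1..1: t=1:−1/14400 = -1/14400
⇒ 3j(6 1 5; 0 0 0)² = 6/143, sgn +1
Racah Σ t=1..1: t=1:−1/30240 = -1/30240
⇒ 3j(6 1 5; 2 0 -2)² = 16/429, sgn +1
4πI² = N·(3j₀)²·(3jₘ)² = 96/143
I = +1·√(0.671329/4π) = 0.23113338

0.231133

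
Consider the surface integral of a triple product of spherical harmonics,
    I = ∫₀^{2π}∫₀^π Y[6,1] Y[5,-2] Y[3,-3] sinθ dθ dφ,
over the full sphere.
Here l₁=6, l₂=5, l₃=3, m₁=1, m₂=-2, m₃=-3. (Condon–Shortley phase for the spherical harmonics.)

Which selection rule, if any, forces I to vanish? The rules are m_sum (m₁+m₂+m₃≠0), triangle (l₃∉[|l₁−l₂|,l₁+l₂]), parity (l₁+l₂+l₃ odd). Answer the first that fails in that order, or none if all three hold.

m_sum

azimuthal sum: 1 − 2 − 3 = -4  ✗
1 ≤ 3 ≤ 11 (triangle on l)
L = 6 + 5 + 3 = 14 (even)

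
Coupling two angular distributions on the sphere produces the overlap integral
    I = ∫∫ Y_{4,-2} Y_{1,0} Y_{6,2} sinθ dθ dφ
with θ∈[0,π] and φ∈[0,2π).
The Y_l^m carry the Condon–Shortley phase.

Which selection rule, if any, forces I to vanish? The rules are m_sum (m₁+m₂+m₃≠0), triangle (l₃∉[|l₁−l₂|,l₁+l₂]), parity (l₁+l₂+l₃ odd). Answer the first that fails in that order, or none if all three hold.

triangle

Σmᵢ = 0  ✓
l₃∈[|l₁−l₂|,l₁+l₂]=[3,5], have l₃=6  ✗
Σlᵢ = 11 ⇒ odd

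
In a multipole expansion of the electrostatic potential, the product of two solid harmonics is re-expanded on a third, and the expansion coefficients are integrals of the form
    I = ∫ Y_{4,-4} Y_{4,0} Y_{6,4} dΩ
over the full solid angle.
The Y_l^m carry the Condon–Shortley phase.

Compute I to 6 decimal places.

-0.190852

m-sum 0 ✓  L=14 even ✓  0≤6≤8 ✓
Π(2lᵢ+1) = 9×9×13 = 1053
triangle coeff Δ(4,4,6) = 1/1261260
Σ_t [0,2]: t=0:+1/4608 t=1:−1/1296 t=2:+1/4608 = -7/20736
(3j)²=20/1287 [(4 4 6; 0 0 0)], sign=-1
Σ_t [2,2]: t=2:+1/69120 = 1/69120
(3j)²=4/143 [(4 4 6; -4 0 4)], sign=+1
⇒ 4πI² = 720/1573
I = (-1)√(720/1573/(4π)) = -0.19085211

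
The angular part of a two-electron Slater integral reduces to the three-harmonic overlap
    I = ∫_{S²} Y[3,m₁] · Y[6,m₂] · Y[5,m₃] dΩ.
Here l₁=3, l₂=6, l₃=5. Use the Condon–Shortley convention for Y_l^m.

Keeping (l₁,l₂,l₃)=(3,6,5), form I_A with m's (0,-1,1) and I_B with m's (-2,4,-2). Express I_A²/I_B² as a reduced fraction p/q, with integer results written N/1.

35/18

Same 3,6,5: normalisation and zero-m 3j drop out of the ratio.
A: Δ: 4! 2! 8! / 15! → 1/675675; sum: t=1:−1/6912 t=2:+1/2880 t=3:−1/17280 = 1/6912; 3j²(3 6 5; 0 -1 1) = Δ·Π!·Σ² = 5/429  (sign +1)
B: Δ: 4! 2! 8! / 15! → 1/675675; sum: t=3:−1/60480 t=4:+1/34560 = 1/80640; 3j²(3 6 5; -2 4 -2) = Δ·Π!·Σ² = 6/1001  (sign -1)
I_A²/I_B² = (5/429)/(6/1001) = 35/18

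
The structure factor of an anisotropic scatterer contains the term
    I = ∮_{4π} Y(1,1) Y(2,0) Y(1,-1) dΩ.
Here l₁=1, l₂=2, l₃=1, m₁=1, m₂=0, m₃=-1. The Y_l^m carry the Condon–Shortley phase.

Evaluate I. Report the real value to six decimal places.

0.126157

Checks pass: Σm=0; 4 even; l₃=1∈[1,3].
(2·1+1)(2·2+1)(2·1+1) = 45
Δ: 2! 0! 2! / 5! → 1/30
sum: t=1:−1/1 = -1/1
3j²(1 2 1; 0 0 0) = Δ·Π!·Σ² = 2/15  (sign +1)
sum: t=0:+1/4 = 1/4
3j²(1 2 1; 1 0 -1) = Δ·Π!·Σ² = 1/30  (sign +1)
combine: 4πI² = 45·2/15·1/30 = 1/5
take √, sign +1: I = 0.12615663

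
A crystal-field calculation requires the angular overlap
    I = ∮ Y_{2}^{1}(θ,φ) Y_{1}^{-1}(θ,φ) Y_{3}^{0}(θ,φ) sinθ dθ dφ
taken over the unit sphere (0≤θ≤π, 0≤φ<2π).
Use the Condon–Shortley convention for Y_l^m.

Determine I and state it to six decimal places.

0.143048

Rules hold: Σm=0, L=6 even, 1≤3≤3.
N = 5·3·7 = 105
Δ = 0!·4!·2!/7! = 1/105
Racah Σ t=0..0: t=0:+1/4 = 1/4
⇒ 3j(2 1 3; 0 0 0)² = 3/35, sgn -1
Racah Σ t=0..0: t=0:+1/12 = 1/12
⇒ 3j(2 1 3; 1 -1 0)² = 1/35, sgn -1
4πI² = N·(3j₀)²·(3jₘ)² = 9/35
I = +1·√(0.257143/4π) = 0.14304817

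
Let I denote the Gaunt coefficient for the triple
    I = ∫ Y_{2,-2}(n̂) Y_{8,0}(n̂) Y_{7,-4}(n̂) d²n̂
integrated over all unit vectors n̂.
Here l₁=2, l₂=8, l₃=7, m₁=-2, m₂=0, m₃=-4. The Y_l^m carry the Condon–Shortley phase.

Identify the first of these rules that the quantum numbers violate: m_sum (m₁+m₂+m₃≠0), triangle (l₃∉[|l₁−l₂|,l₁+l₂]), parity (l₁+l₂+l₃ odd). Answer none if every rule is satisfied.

Σmᵢ = -6  ✗
l₃∈[|l₁−l₂|,l₁+l₂]=[6,10], have l₃=7
Σlᵢ = 17 ⇒ odd

m_sum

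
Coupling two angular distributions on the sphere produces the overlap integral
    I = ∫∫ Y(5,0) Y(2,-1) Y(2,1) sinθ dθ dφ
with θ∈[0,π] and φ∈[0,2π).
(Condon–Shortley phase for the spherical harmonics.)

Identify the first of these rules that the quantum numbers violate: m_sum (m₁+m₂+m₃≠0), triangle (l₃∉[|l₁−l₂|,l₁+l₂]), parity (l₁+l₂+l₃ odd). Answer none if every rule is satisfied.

triangle

azimuthal sum: 0 − 1 + 1 = 0  ✓
3 ≤ 2 ≤ 7 (triangle on l)  ✗
L = 5 + 2 + 2 = 9 (odd)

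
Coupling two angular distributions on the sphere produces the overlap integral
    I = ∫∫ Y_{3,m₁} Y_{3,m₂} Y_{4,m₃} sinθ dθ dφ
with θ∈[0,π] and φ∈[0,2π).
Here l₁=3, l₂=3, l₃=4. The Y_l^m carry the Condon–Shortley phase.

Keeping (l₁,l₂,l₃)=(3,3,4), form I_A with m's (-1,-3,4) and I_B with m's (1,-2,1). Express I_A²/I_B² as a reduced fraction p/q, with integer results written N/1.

Shared (l₁,l₂,l₃)=(3,3,4): N and (l;000)² cancel in I_A²/I_B².
A: Δ = 2!·4!·4!/11! = 1/34650; Racah Σ t=0..0: t=0:+1/1152 = 1/1152; ⇒ 3j(3 3 4; -1 -3 4)² = 1/33, sgn +1
B: Δ = 2!·4!·4!/11! = 1/34650; Racah Σ t=0..1: t=0:+1/48 t=1:−1/144 = 1/72; ⇒ 3j(3 3 4; 1 -2 1)² = 16/693, sgn -1
I_A²/I_B² = (1/33)/(16/693) = 21/16

21/16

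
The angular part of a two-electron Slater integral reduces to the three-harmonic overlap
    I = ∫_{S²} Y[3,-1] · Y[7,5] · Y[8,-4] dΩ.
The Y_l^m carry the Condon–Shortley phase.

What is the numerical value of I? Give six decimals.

-0.170870

Checks pass: Σm=0; 18 even; l₃=8∈[4,10].
(2·3+1)(2·7+1)(2·8+1) = 1785
Δ: 2! 4! 12! / 19! → 1/5290740
sum: t=0:+1/7257600 t=1:−1/2073600 t=2:+1/7257600 = -1/4838400
3j²(3 7 8; 0 0 0) = Δ·Π!·Σ² = 252/20995  (sign -1)
sum: t=0:+1/22992076800 t=1:−1/239500800 t=2:+1/58060800 = 43/3284582400
3j²(3 7 8; -1 5 -4) = Δ·Π!·Σ² = 12943/755820  (sign +1)
combine: 4πI² = 1785·252/20995·12943/755820 = 1902621/5185765
take √, sign -1: I = -0.17086960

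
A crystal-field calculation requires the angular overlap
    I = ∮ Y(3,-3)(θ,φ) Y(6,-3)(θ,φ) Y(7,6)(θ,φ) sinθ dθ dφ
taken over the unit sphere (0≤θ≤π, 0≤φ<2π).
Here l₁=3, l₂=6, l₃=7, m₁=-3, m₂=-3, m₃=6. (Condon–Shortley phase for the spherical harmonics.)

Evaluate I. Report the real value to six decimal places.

Rules hold: Σm=0, L=16 even, 3≤7≤9.
N = 7·13·15 = 1365
Δ = 2!·4!·10!/17! = 1/2042040
Racah Σ t=0..2: t=0:+1/207360 t=1:−1/57600 t=2:+1/207360 = -1/129600
⇒ 3j(3 6 7; 0 0 0)² = 168/12155, sgn +1
Racah Σ t=2..2: t=2:+1/17418240 = 1/17418240
⇒ 3j(3 6 7; -3 -3 6)² = 15/952, sgn -1
4πI² = N·(3j₀)²·(3jₘ)² = 945/3179
I = -1·√(0.297263/4π) = -0.15380332

-0.153803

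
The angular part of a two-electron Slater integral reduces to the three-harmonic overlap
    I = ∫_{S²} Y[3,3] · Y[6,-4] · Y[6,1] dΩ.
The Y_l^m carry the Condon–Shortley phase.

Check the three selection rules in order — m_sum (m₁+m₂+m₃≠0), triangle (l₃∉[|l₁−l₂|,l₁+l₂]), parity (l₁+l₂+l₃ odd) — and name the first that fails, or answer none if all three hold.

parity

m₁+m₂+m₃ = 3 − 4 + 1 = 0  ✓
triangle: |3−6|=3 ≤ l₃=6 ≤ 3+6=9  ✓
parity: l₁+l₂+l₃ = 15 is odd  ✗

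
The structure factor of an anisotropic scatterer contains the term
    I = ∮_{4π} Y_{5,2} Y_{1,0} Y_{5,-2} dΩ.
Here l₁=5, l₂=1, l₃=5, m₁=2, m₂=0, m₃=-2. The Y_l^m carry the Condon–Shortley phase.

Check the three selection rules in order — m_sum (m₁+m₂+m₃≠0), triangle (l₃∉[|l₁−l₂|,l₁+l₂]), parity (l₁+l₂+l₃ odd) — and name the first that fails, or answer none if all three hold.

Σmᵢ = 0  ✓
l₃∈[|l₁−l₂|,l₁+l₂]=[4,6], have l₃=5  ✓
Σlᵢ = 11 ⇒ odd  ✗

parity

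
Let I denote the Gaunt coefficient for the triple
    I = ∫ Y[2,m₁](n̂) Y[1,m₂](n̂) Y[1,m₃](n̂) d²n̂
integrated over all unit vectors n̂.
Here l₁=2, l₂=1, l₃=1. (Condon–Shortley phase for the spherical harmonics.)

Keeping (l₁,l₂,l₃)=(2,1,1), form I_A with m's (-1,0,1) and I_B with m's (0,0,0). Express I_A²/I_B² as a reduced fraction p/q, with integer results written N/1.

Shared (l₁,l₂,l₃)=(2,1,1): N and (l;000)² cancel in I_A²/I_B².
A: Δ = 2!·2!·0!/5! = 1/30; Racah Σ t=1..1: t=1:−1/2 = -1/2; ⇒ 3j(2 1 1; -1 0 1)² = 1/10, sgn -1
B: Δ = 2!·2!·0!/5! = 1/30; Racah Σ t=1..1: t=1:−1/1 = -1/1; ⇒ 3j(2 1 1; 0 0 0)² = 2/15, sgn +1
I_A²/I_B² = (1/10)/(2/15) = 3/4

3/4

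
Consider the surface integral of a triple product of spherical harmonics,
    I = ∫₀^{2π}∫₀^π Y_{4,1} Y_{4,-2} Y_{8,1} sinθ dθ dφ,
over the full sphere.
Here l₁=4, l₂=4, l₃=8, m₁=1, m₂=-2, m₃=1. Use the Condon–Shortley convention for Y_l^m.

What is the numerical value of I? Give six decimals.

m-sum 0 ✓  L=16 even ✓  0≤8≤8 ✓
Π(2lᵢ+1) = 9×9×17 = 1377
triangle coeff Δ(4,4,8) = 1/218790
Σ_t [0,0]: t=0:+1/331776 = 1/331776
(3j)²=490/21879 [(4 4 8; 0 0 0)], sign=+1
Σ_t [0,0]: t=0:+1/1036800 = 1/1036800
(3j)²=98/12155 [(4 4 8; 1 -2 1)], sign=-1
⇒ 4πI² = 86436/347633
I = (-1)√(86436/347633/(4π)) = -0.14066366

-0.140664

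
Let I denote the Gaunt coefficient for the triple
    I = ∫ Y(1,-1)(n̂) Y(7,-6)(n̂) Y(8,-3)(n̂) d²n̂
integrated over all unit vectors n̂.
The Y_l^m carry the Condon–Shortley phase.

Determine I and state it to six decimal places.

-1 − 6 − 3 = -10 ≠ 0: azimuthal integral kills it; I = 0

0.000000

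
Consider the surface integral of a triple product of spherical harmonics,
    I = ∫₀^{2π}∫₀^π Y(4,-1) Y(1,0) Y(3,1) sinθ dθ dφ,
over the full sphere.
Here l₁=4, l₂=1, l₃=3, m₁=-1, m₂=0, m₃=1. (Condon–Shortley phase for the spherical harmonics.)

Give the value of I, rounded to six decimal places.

Rules hold: Σm=0, L=8 even, 3≤3≤5.
N = 9·3·7 = 189
Δ = 2!·6!·0!/9! = 1/252
Racah Σ t=1..1: t=1:−1/36 = -1/36
⇒ 3j(4 1 3; 0 0 0)² = 4/63, sgn +1
Racah Σ t=1..1: t=1:−1/48 = -1/48
⇒ 3j(4 1 3; -1 0 1)² = 5/84, sgn -1
4πI² = N·(3j₀)²·(3jₘ)² = 5/7
I = -1·√(0.714286/4π) = -0.23841361

-0.238414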